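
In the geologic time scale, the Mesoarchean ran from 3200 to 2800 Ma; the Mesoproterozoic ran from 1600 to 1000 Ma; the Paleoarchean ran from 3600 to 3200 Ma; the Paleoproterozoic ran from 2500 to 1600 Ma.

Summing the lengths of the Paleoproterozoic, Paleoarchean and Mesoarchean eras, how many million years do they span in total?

Each duration: Paleoproterozoic = 900; Paleoarchean = 400; Mesoarchean = 400.
Sum: 900 + 400 + 400 = 1700 Myr.

1700 million years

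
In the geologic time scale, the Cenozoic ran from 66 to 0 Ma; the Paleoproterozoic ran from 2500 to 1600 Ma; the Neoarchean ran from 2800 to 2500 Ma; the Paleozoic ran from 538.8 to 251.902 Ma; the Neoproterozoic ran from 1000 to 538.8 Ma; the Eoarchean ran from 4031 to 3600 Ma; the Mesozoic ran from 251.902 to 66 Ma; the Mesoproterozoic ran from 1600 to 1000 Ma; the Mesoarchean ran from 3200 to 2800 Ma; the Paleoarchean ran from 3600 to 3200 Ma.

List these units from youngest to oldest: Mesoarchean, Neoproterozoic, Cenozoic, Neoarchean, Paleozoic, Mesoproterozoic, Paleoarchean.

Cenozoic → Paleozoic → Neoproterozoic → Mesoproterozoic → Neoarchean → Mesoarchean → Paleoarchean

Sorting by start age (ascending Ma, since larger Ma = older): Cenozoic start 66, Paleozoic start 538.8, Neoproterozoic start 1000, Mesoproterozoic start 1600, Neoarchean start 2800, Mesoarchean start 3200, Paleoarchean start 3600.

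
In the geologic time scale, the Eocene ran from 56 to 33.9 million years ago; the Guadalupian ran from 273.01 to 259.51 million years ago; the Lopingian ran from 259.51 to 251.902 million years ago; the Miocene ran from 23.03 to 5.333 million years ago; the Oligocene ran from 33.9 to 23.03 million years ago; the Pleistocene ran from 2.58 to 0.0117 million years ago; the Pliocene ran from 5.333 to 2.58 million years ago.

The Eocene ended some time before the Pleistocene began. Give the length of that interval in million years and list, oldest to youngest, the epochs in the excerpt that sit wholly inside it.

31.32 million years; Oligocene, Miocene, Pliocene

End of Eocene = 33.9 Ma; start of Pleistocene = 2.58 Ma.
Gap = 33.9 − 2.58 = 31.32 Myr.
Epochs wholly inside 33.9–2.58 Ma: Oligocene (33.9–23.03), Miocene (23.03–5.333), Pliocene (5.333–2.58).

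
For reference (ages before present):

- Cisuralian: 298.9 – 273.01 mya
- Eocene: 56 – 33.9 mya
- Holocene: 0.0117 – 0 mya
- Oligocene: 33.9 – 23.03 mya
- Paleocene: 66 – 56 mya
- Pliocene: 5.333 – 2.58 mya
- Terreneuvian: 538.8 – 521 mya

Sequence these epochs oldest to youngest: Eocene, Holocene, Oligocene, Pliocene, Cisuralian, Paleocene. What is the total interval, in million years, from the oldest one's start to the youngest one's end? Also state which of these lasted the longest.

From the excerpt: Eocene 56–33.9; Holocene 0.0117–0; Oligocene 33.9–23.03; Pliocene 5.333–2.58; Cisuralian 298.9–273.01; Paleocene 66–56 (Ma).
Larger Ma is earlier, so the oldest is Cisuralian and the youngest is Holocene; oldest to youngest: Cisuralian, Paleocene, Eocene, Oligocene, Pliocene, Holocene.
Oldest start 298.9 minus youngest end 0 gives 298.9 Myr overall.
Individual lengths (start − end): Paleocene 10; Pliocene 2.753; Cisuralian 25.89; Holocene 0.0117; Oligocene 10.87; Eocene 22.1. The largest is Cisuralian at 25.89 Myr.

Cisuralian → Paleocene → Eocene → Oligocene → Pliocene → Holocene; total span 298.9 Myr; longest is Cisuralian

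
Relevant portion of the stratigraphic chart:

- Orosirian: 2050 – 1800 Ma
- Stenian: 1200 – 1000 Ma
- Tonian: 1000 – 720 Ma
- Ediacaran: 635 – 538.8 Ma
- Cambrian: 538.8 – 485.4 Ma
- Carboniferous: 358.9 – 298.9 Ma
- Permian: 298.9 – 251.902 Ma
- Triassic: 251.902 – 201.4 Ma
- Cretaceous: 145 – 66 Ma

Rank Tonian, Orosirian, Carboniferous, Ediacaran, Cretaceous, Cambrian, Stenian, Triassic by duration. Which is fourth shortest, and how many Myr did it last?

Start − end for each: Tonian 1000 − 720 = 280; Orosirian 2050 − 1800 = 250; Carboniferous 358.9 − 298.9 = 60; Ediacaran 635 − 538.8 = 96.2; Cretaceous 145 − 66 = 79; Cambrian 538.8 − 485.4 = 53.4; Stenian 1200 − 1000 = 200; Triassic 251.902 − 201.4 = 50.502.
Ranking these from shortest: Triassic < Cambrian < Carboniferous < Cretaceous < Ediacaran < Stenian < Orosirian < Tonian.
Position 4 in that ranking is Cretaceous, which lasted 79 Myr.

Cretaceous, 79 million years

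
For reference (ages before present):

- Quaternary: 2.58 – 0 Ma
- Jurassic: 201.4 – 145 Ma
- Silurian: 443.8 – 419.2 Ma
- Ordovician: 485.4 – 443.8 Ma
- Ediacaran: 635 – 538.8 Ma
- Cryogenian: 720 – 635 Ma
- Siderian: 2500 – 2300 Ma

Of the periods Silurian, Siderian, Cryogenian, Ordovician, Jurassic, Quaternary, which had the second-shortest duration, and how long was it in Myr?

Silurian, 24.6 million years

Durations: Silurian 24.6; Siderian 200; Cryogenian 85; Ordovician 41.6; Jurassic 56.4; Quaternary 2.58 Myr.
Sorted shortest-first: Quaternary (2.58), Silurian (24.6), Ordovician (41.6), Jurassic (56.4), Cryogenian (85), Siderian (200).
The second shortest is Silurian at 24.6 Myr.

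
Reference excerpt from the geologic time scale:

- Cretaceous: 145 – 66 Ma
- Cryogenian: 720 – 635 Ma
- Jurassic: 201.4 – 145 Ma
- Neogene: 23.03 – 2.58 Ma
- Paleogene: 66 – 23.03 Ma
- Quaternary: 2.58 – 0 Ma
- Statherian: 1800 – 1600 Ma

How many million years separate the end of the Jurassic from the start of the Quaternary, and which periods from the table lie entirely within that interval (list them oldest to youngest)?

The Jurassic closes at 145 Ma and the Quaternary opens at 2.58 Ma, so the interval is 145 − 2.58 = 142.42 Myr.
A period fits inside if it starts at or after 145 Ma and ends at or before 2.58 Ma; oldest first that gives Cretaceous, Paleogene, Neogene.

142.42 million years; Cretaceous, Paleogene, Neogene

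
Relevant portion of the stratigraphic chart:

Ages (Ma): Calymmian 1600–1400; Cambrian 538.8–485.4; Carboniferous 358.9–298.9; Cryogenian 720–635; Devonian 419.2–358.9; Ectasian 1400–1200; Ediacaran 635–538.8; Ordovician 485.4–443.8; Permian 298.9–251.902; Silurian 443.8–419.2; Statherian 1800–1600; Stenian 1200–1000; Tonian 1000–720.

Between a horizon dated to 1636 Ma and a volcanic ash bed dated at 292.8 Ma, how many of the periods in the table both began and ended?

1636 Ma sits inside the Statherian (1800–1600) and 292.8 Ma inside the Permian (298.9–251.902); neither of those is wholly between the two dates.
The listed periods lying completely between them are Calymmian, Ectasian, Stenian, Tonian, Cryogenian, Ediacaran, Cambrian, Ordovician, Silurian, Devonian, Carboniferous — 11 in all.

11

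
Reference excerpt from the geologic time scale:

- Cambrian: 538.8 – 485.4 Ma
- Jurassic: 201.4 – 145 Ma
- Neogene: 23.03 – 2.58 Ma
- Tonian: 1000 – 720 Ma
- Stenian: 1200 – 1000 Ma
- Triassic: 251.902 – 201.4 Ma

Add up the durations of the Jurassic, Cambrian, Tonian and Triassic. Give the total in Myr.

Each duration: Jurassic = 56.4; Cambrian = 53.4; Tonian = 280; Triassic = 50.502.
Sum: 56.4 + 53.4 + 280 + 50.502 = 440.302 Myr.

440.302 million years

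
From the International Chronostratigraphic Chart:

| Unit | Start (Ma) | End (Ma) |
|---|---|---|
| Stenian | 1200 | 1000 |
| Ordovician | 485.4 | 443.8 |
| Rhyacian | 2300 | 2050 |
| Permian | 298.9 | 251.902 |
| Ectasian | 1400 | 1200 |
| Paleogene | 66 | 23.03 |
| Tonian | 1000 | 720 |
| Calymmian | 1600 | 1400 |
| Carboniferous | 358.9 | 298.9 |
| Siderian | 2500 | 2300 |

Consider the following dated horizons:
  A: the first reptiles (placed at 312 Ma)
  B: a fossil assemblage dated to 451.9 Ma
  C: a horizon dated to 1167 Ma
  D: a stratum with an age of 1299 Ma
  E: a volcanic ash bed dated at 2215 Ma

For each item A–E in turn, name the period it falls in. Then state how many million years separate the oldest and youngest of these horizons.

A — Carboniferous; B — Ordovician; C — Stenian; D — Ectasian; E — Rhyacian; span 1903 million years

Match each age against the start–end ranges in the excerpt: A = 312 Ma → Carboniferous (358.9–298.9); B = 451.9 Ma → Ordovician (485.4–443.8); C = 1167 Ma → Stenian (1200–1000); D = 1299 Ma → Ectasian (1400–1200); E = 2215 Ma → Rhyacian (2300–2050).
The largest age is 2215 Ma and the smallest is 312 Ma; their difference is 1903 Myr.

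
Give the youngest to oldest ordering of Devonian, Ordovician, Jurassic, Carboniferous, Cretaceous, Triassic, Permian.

Group by era (each group listed oldest first) — Paleozoic: Ordovician, Devonian, Carboniferous, Permian; Mesozoic: Triassic, Jurassic, Cretaceous. The eras run Paleozoic → Mesozoic → Cenozoic. Concatenating the groups in that era order and then reversing gives youngest to oldest.

Cretaceous → Jurassic → Triassic → Permian → Carboniferous → Devonian → Ordovician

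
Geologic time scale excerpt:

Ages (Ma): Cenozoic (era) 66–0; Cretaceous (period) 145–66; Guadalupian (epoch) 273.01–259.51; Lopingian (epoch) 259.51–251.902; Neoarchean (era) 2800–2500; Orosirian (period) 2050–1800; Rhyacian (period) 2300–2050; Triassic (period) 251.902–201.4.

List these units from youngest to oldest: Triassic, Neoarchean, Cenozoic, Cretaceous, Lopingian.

Read off each span (Ma): Triassic 251.902–201.4; Neoarchean 2800–2500; Cenozoic 66–0; Cretaceous 145–66; Lopingian 259.51–251.902.
Larger Ma is older, so oldest→youngest is Neoarchean, Lopingian, Triassic, Cretaceous, Cenozoic; reverse it for youngest→oldest.

Cenozoic → Cretaceous → Triassic → Lopingian → Neoarchean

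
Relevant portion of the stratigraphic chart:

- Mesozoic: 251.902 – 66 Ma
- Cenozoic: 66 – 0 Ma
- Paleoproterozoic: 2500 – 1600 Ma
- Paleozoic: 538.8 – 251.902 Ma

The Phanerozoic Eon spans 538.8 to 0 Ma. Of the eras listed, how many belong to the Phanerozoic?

Eras inside 538.8–0 Ma: Paleozoic, Mesozoic, Cenozoic — 3 in total.

3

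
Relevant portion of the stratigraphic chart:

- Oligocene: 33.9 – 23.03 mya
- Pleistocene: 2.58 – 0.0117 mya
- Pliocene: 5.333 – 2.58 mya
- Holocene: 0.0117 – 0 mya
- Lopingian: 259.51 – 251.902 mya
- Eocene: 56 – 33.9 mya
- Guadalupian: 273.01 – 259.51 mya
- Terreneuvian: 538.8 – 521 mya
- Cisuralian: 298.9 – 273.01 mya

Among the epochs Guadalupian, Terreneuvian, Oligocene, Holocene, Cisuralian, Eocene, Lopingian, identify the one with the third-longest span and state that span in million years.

Terreneuvian, 17.8 million years

Start − end for each: Guadalupian 273.01 − 259.51 = 13.5; Terreneuvian 538.8 − 521 = 17.8; Oligocene 33.9 − 23.03 = 10.87; Holocene 0.0117 − 0 = 0.0117; Cisuralian 298.9 − 273.01 = 25.89; Eocene 56 − 33.9 = 22.1; Lopingian 259.51 − 251.902 = 7.608.
Ranking these from longest: Cisuralian > Eocene > Terreneuvian > Guadalupian > Oligocene > Lopingian > Holocene.
Position 3 in that ranking is Terreneuvian, which lasted 17.8 Myr.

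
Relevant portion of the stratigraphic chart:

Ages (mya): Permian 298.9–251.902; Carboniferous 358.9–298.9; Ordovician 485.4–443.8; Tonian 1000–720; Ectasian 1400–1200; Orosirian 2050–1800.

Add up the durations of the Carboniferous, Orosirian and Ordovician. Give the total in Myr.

Each duration: Carboniferous = 60; Orosirian = 250; Ordovician = 41.6.
Sum: 60 + 250 + 41.6 = 351.6 Myr.

351.6 million years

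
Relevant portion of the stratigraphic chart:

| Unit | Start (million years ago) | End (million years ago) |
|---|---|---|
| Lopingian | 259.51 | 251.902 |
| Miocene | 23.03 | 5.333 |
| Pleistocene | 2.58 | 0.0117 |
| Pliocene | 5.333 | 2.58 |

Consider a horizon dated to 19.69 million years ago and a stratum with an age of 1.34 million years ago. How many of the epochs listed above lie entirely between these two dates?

19.69 Ma sits inside the Miocene (23.03–5.333) and 1.34 Ma inside the Pleistocene (2.58–0.0117); neither of those is wholly between the two dates.
The listed epochs lying completely between them are Pliocene — 1 in all.

1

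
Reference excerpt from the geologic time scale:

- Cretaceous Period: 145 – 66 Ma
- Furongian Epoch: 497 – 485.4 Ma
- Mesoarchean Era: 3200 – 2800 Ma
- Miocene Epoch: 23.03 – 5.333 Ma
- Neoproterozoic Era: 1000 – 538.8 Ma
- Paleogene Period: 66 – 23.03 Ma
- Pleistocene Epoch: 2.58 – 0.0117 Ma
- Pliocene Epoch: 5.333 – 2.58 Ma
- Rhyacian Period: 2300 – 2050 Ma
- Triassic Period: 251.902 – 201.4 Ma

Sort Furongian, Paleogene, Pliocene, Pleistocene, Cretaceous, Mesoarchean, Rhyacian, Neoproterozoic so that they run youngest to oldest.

Pleistocene → Pliocene → Paleogene → Cretaceous → Furongian → Neoproterozoic → Rhyacian → Mesoarchean

Read off each span (Ma): Furongian 497–485.4; Paleogene 66–23.03; Pliocene 5.333–2.58; Pleistocene 2.58–0.0117; Cretaceous 145–66; Mesoarchean 3200–2800; Rhyacian 2300–2050; Neoproterozoic 1000–538.8.
Larger Ma is older, so oldest→youngest is Mesoarchean, Rhyacian, Neoproterozoic, Furongian, Cretaceous, Paleogene, Pliocene, Pleistocene; reverse it for youngest→oldest.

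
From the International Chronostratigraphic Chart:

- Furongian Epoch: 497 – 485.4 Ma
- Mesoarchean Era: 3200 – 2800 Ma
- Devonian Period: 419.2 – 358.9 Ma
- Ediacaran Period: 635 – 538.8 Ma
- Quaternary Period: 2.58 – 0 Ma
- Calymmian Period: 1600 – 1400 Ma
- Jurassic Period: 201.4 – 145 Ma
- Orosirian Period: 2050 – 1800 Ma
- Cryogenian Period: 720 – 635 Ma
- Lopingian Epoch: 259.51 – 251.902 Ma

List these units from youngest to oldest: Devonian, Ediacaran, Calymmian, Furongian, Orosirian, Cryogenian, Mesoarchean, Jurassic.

Jurassic, Devonian, Furongian, Ediacaran, Cryogenian, Calymmian, Orosirian, Mesoarchean

The oldest of these is Mesoarchean (starts 3200 Ma) and the youngest is Jurassic (ends 145 Ma).
In between, by decreasing start age: Orosirian (2050), Calymmian (1600), Cryogenian (720), Ediacaran (635), Furongian (497), Devonian (419.2).
Listing youngest first means reversing that sequence.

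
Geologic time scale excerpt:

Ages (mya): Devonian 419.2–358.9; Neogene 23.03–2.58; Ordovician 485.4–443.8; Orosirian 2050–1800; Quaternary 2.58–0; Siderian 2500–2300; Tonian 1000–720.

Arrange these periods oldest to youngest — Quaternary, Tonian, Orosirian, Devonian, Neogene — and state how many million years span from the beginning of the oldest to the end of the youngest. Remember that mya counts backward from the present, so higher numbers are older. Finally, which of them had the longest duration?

Orosirian → Tonian → Devonian → Neogene → Quaternary; total span 2050 Myr; longest is Tonian

Start ages (Ma): Orosirian 2050, Tonian 1000, Devonian 419.2, Neogene 23.03, Quaternary 2.58.
Ordered oldest to youngest: Orosirian, Tonian, Devonian, Neogene, Quaternary.
Span = 2050 − 0 = 2050 Myr.
Durations: Orosirian 250, Quaternary 2.58, Tonian 280, Neogene 20.45, Devonian 60.3 → longest is Tonian (280 Myr).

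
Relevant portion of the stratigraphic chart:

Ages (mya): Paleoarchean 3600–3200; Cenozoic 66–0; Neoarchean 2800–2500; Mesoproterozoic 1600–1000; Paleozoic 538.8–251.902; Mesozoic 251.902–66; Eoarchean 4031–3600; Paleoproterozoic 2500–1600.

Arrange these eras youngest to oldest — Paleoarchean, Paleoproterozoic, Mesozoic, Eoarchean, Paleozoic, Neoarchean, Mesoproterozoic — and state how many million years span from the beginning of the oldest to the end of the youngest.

Mesozoic, Paleozoic, Mesoproterozoic, Paleoproterozoic, Neoarchean, Paleoarchean, Eoarchean; total span 3965 Myr

Start ages (Ma): Eoarchean 4031, Paleoarchean 3600, Neoarchean 2800, Paleoproterozoic 2500, Mesoproterozoic 1600, Paleozoic 538.8, Mesozoic 251.902.
Ordered youngest to oldest: Mesozoic, Paleozoic, Mesoproterozoic, Paleoproterozoic, Neoarchean, Paleoarchean, Eoarchean.
Span = 4031 − 66 = 3965 Myr.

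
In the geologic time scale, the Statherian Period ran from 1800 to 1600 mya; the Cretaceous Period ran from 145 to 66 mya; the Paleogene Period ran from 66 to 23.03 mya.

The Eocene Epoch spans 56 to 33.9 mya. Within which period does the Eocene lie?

The Eocene (56–33.9 Ma) lies entirely within 66–23.03 Ma, the Paleogene Period.

Paleogene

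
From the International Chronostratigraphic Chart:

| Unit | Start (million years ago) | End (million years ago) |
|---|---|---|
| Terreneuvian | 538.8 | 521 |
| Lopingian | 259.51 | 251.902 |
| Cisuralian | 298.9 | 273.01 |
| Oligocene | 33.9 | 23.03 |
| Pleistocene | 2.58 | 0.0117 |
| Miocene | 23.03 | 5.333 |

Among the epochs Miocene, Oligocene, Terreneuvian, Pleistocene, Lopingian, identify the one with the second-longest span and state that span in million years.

Miocene, 17.697 million years

Durations: Miocene 17.697; Oligocene 10.87; Terreneuvian 17.8; Pleistocene 2.5683; Lopingian 7.608 Myr.
Sorted longest-first: Terreneuvian (17.8), Miocene (17.697), Oligocene (10.87), Lopingian (7.608), Pleistocene (2.5683).
The second longest is Miocene at 17.697 Myr.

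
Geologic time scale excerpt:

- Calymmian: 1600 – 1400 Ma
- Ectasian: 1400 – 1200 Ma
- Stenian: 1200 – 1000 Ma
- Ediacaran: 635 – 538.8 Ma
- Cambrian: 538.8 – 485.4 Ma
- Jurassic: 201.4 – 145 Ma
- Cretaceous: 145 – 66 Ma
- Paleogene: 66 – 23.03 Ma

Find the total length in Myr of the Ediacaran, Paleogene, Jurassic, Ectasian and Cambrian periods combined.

448.97 million years

Each duration: Ediacaran = 96.2; Paleogene = 42.97; Jurassic = 56.4; Ectasian = 200; Cambrian = 53.4.
Sum: 96.2 + 42.97 + 56.4 + 200 + 53.4 = 448.97 Myr.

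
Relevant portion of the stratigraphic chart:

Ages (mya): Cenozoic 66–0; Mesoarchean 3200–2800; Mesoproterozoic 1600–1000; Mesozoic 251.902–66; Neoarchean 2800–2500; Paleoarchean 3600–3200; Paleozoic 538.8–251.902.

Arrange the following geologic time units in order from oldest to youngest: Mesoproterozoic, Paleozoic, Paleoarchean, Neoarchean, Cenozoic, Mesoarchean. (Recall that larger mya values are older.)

Paleoarchean → Mesoarchean → Neoarchean → Mesoproterozoic → Paleozoic → Cenozoic

Sorting by start age (descending Ma, since larger Ma = older): Paleoarchean start 3600, Mesoarchean start 3200, Neoarchean start 2800, Mesoproterozoic start 1600, Paleozoic start 538.8, Cenozoic start 66.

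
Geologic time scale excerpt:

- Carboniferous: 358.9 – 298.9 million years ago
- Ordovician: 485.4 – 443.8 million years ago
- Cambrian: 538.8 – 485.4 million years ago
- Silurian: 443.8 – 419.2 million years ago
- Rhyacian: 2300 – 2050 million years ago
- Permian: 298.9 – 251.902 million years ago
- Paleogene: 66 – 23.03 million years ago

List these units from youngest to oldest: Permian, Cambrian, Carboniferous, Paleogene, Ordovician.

The oldest of these is Cambrian (starts 538.8 Ma) and the youngest is Paleogene (ends 23.03 Ma).
In between, by decreasing start age: Ordovician (485.4), Carboniferous (358.9), Permian (298.9).
Listing youngest first means reversing that sequence.

Paleogene → Permian → Carboniferous → Ordovician → Cambrian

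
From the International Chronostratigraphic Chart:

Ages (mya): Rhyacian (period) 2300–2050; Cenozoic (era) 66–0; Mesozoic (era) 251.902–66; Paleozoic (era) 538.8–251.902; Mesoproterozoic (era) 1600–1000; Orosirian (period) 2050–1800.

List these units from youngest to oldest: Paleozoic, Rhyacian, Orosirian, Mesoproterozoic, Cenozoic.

Cenozoic → Paleozoic → Mesoproterozoic → Orosirian → Rhyacian

Sorting by start age (ascending Ma, since larger Ma = older): Cenozoic start 66, Paleozoic start 538.8, Mesoproterozoic start 1600, Orosirian start 2050, Rhyacian start 2300.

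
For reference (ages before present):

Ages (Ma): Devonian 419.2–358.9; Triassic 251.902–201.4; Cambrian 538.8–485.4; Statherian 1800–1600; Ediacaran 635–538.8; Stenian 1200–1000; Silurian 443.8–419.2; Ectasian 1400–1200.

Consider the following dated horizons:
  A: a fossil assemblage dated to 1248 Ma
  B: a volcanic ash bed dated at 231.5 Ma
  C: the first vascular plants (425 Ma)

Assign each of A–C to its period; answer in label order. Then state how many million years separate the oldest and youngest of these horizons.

A: 1248 Ma lies in 1400–1200 Ma, so Ectasian.
B: 231.5 Ma lies in 251.902–201.4 Ma, so Triassic.
C: 425 Ma lies in 443.8–419.2 Ma, so Silurian.
Oldest = 1248 Ma, youngest = 231.5 Ma → span 1016.5 Myr.

A — Ectasian; B — Triassic; C — Silurian; span 1016.5 million years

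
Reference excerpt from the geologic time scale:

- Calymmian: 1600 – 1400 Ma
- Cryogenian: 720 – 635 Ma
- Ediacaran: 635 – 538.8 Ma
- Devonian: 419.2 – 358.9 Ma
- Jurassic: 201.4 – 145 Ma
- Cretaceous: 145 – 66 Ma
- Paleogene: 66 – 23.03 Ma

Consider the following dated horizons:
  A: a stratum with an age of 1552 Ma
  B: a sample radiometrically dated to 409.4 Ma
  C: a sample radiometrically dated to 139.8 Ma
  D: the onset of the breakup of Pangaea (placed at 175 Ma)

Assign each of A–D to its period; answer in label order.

Match each age against the start–end ranges in the excerpt: A = 1552 Ma → Calymmian (1600–1400); B = 409.4 Ma → Devonian (419.2–358.9); C = 139.8 Ma → Cretaceous (145–66); D = 175 Ma → Jurassic (201.4–145).

A — Calymmian; B — Devonian; C — Cretaceous; D — Jurassic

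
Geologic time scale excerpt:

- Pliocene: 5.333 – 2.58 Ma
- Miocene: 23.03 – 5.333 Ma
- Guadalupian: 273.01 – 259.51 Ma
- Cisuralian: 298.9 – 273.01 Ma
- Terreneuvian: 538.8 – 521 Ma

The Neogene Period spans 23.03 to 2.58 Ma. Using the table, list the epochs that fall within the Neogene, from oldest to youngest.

Miocene, Pliocene

Epochs with both bounds inside 23.03–2.58 Ma: Miocene (23.03–5.333), Pliocene (5.333–2.58).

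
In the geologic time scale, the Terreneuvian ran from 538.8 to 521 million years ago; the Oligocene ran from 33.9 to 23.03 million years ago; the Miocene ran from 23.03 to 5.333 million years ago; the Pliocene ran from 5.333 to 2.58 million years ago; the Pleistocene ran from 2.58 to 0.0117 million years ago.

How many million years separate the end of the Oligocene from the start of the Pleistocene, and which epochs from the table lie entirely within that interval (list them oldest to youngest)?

20.45 million years; Miocene, Pliocene

End of Oligocene = 23.03 Ma; start of Pleistocene = 2.58 Ma.
Gap = 23.03 − 2.58 = 20.45 Myr.
Epochs wholly inside 23.03–2.58 Ma: Miocene (23.03–5.333), Pliocene (5.333–2.58).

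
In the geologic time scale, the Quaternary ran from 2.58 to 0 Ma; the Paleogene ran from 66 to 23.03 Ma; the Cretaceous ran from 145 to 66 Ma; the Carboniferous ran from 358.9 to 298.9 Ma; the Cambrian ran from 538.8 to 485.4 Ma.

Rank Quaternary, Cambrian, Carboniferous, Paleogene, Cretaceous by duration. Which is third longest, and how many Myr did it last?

Durations: Quaternary 2.58; Cambrian 53.4; Carboniferous 60; Paleogene 42.97; Cretaceous 79 Myr.
Sorted longest-first: Cretaceous (79), Carboniferous (60), Cambrian (53.4), Paleogene (42.97), Quaternary (2.58).
The third longest is Cambrian at 53.4 Myr.

Cambrian, 53.4 million years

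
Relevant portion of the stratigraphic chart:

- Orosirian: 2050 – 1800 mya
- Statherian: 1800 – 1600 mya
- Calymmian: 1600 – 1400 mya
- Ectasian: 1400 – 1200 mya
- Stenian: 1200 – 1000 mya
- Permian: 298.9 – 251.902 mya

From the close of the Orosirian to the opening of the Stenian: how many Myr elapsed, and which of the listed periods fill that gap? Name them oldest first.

600 million years; Statherian, Calymmian, Ectasian

The Orosirian closes at 1800 Ma and the Stenian opens at 1200 Ma, so the interval is 1800 − 1200 = 600 Myr.
A period fits inside if it starts at or after 1800 Ma and ends at or before 1200 Ma; oldest first that gives Statherian, Calymmian, Ectasian.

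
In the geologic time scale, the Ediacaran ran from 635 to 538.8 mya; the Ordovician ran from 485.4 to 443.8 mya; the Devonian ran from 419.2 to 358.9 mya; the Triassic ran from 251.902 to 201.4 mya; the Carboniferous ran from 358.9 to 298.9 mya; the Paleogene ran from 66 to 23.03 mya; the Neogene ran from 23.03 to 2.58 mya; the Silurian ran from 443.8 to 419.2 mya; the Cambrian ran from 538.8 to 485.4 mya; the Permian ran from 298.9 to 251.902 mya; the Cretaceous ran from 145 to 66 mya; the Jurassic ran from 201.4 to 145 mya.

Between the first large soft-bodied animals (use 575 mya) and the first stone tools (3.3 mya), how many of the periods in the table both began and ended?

575 Ma sits inside the Ediacaran (635–538.8) and 3.3 Ma inside the Neogene (23.03–2.58); neither of those is wholly between the two dates.
The listed periods lying completely between them are Cambrian, Ordovician, Silurian, Devonian, Carboniferous, Permian, Triassic, Jurassic, Cretaceous, Paleogene — 10 in all.

10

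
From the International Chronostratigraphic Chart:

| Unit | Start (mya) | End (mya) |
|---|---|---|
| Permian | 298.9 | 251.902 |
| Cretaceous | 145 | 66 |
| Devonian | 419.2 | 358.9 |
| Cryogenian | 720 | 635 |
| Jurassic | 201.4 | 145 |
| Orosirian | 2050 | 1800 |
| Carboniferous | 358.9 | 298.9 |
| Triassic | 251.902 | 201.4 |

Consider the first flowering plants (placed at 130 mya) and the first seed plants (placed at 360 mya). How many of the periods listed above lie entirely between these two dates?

4

The older date is 360 Ma and the younger is 130 Ma.
Periods with start < 360 and end > 130 Ma: Carboniferous (358.9–298.9), Permian (298.9–251.902), Triassic (251.902–201.4), Jurassic (201.4–145).
That is 4 complete periods.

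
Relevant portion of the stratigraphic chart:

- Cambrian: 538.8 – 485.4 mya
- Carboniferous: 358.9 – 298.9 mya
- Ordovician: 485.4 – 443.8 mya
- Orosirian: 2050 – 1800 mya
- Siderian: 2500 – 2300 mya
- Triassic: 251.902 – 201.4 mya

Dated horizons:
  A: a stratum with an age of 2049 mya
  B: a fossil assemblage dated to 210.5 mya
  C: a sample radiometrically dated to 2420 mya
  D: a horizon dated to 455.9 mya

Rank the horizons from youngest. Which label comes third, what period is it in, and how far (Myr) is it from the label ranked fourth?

A, in the Orosirian; 371 million years to C

Sorted youngest-first by Ma: B (210.5), D (455.9), A (2049), C (2420).
The third youngest is A at 2049 Ma, which lies in 2050–1800 Ma: the Orosirian.
The fourth youngest is C at 2420 Ma; separation = |2049 − 2420| = 371 Myr.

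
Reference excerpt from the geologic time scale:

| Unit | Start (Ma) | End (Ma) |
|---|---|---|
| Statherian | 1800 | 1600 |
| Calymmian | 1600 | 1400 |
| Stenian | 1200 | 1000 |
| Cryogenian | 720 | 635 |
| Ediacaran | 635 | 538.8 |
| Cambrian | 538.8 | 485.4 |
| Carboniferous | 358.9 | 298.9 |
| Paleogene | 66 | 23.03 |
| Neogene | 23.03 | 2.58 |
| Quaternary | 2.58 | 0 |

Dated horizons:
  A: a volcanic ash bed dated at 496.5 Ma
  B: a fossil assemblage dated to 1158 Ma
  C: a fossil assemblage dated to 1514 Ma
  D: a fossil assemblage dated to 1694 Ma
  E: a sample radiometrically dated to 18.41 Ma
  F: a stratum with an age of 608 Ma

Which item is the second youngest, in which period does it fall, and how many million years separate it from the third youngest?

A, in the Cambrian; 111.5 million years to F

Smaller Ma means younger, so youngest first: E 18.41 < A 496.5 < F 608 < B 1158 < C 1514 < D 1694.
Counting 2 along gives A (496.5 Ma); the excerpt puts that inside the Cambrian, 538.8–485.4 Ma.
Next in line is F (608 Ma), and 608 − 496.5 = 111.5 Myr.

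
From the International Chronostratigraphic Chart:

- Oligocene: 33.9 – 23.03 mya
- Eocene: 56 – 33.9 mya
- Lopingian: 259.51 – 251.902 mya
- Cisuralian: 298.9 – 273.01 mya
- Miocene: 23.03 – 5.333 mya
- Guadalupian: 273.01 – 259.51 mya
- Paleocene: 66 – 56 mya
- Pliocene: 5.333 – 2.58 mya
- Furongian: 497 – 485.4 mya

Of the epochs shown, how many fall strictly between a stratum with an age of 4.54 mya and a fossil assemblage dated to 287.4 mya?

6

287.4 Ma sits inside the Cisuralian (298.9–273.01) and 4.54 Ma inside the Pliocene (5.333–2.58); neither of those is wholly between the two dates.
The listed epochs lying completely between them are Guadalupian, Lopingian, Paleocene, Eocene, Oligocene, Miocene — 6 in all.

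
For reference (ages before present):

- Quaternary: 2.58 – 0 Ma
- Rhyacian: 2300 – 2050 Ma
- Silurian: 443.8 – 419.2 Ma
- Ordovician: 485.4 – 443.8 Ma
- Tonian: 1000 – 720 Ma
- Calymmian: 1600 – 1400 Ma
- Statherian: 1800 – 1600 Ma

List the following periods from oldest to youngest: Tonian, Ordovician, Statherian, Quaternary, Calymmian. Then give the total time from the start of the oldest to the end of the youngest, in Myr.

Statherian → Calymmian → Tonian → Ordovician → Quaternary; total span 1800 Myr

From the excerpt: Tonian 1000–720; Ordovician 485.4–443.8; Statherian 1800–1600; Quaternary 2.58–0; Calymmian 1600–1400 (Ma).
Larger Ma is earlier, so the oldest is Statherian and the youngest is Quaternary; oldest to youngest: Statherian, Calymmian, Tonian, Ordovician, Quaternary.
Oldest start 1800 minus youngest end 0 gives 1800 Myr overall.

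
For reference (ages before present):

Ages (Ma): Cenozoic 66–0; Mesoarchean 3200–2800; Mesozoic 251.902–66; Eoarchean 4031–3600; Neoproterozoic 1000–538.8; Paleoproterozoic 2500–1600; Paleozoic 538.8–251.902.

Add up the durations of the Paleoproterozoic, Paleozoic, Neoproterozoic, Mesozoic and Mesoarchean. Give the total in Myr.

2234 million years

Each duration: Paleoproterozoic = 900; Paleozoic = 286.898; Neoproterozoic = 461.2; Mesozoic = 185.902; Mesoarchean = 400.
Sum: 900 + 286.898 + 461.2 + 185.902 + 400 = 2234 Myr.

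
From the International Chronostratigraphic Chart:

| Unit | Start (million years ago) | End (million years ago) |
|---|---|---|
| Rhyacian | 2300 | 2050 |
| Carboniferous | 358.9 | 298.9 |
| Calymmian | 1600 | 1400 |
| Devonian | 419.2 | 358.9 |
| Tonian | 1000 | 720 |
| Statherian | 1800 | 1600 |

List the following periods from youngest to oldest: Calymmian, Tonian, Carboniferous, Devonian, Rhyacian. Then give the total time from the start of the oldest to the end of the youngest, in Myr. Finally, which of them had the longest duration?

Carboniferous → Devonian → Tonian → Calymmian → Rhyacian; total span 2001.1 Myr; longest is Tonian

Start ages (Ma): Rhyacian 2300, Calymmian 1600, Tonian 1000, Devonian 419.2, Carboniferous 358.9.
Ordered youngest to oldest: Carboniferous, Devonian, Tonian, Calymmian, Rhyacian.
Span = 2300 − 298.9 = 2001.1 Myr.
Durations: Rhyacian 250, Tonian 280, Calymmian 200, Devonian 60.3, Carboniferous 60 → longest is Tonian (280 Myr).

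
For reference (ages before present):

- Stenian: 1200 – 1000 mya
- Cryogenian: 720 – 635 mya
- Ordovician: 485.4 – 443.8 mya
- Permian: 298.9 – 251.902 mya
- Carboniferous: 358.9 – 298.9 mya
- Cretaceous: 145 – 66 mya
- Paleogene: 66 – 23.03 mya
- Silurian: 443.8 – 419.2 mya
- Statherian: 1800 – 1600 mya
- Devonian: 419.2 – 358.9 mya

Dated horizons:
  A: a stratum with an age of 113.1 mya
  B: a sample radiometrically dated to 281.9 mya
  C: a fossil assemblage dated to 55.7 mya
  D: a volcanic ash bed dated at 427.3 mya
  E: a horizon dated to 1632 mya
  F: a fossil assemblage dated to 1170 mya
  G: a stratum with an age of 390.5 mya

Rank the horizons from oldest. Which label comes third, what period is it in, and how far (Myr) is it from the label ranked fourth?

Larger Ma means older, so oldest first: E 1632 > F 1170 > D 427.3 > G 390.5 > B 281.9 > A 113.1 > C 55.7.
Counting 3 along gives D (427.3 Ma); the excerpt puts that inside the Silurian, 443.8–419.2 Ma.
Next in line is G (390.5 Ma), and 427.3 − 390.5 = 36.8 Myr.

D, in the Silurian; 36.8 million years to G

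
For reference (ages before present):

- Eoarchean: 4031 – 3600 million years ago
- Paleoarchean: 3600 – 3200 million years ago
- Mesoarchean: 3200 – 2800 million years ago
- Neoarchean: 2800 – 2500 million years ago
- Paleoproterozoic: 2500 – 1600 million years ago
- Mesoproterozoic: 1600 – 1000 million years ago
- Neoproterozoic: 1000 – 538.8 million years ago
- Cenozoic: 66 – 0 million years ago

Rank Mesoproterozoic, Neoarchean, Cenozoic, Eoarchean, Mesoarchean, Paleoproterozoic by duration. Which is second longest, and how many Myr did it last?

Mesoproterozoic, 600 million years

Start − end for each: Mesoproterozoic 1600 − 1000 = 600; Neoarchean 2800 − 2500 = 300; Cenozoic 66 − 0 = 66; Eoarchean 4031 − 3600 = 431; Mesoarchean 3200 − 2800 = 400; Paleoproterozoic 2500 − 1600 = 900.
Ranking these from longest: Paleoproterozoic > Mesoproterozoic > Eoarchean > Mesoarchean > Neoarchean > Cenozoic.
Position 2 in that ranking is Mesoproterozoic, which lasted 600 Myr.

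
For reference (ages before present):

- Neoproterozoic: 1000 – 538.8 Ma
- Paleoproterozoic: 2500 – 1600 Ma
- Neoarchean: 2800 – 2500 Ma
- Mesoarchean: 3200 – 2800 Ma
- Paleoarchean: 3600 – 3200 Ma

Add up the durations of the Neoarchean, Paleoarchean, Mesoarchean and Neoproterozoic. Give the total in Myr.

Duration is start − end for each: (2800 − 2500) + (3600 − 3200) + (3200 − 2800) + (1000 − 538.8).
That is 300 + 400 + 400 + 461.2, which totals 1561.2 million years.

1561.2 million years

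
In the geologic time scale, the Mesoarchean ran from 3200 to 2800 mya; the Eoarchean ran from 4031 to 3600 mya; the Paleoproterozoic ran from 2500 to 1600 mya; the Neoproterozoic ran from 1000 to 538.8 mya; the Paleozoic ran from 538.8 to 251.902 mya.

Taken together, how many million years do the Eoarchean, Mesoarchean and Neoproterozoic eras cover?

1292.2 million years

Duration is start − end for each: (4031 − 3600) + (3200 − 2800) + (1000 − 538.8).
That is 431 + 400 + 461.2, which totals 1292.2 million years.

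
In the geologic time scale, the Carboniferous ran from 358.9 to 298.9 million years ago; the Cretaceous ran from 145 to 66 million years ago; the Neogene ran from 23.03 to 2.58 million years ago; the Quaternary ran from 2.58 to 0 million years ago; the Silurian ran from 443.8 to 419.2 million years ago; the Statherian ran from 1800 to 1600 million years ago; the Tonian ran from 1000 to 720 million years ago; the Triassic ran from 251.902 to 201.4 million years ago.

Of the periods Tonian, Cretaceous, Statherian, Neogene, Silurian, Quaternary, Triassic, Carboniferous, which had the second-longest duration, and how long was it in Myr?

Statherian, 200 million years

Durations: Tonian 280; Cretaceous 79; Statherian 200; Neogene 20.45; Silurian 24.6; Quaternary 2.58; Triassic 50.502; Carboniferous 60 Myr.
Sorted longest-first: Tonian (280), Statherian (200), Cretaceous (79), Carboniferous (60), Triassic (50.502), Silurian (24.6), Neogene (20.45), Quaternary (2.58).
The second longest is Statherian at 200 Myr.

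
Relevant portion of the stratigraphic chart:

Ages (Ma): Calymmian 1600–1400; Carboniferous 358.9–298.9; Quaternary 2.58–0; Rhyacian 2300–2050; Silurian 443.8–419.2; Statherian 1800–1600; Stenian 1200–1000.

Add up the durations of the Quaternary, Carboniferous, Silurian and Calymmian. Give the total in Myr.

287.18 million years

Each duration: Quaternary = 2.58; Carboniferous = 60; Silurian = 24.6; Calymmian = 200.
Sum: 2.58 + 60 + 24.6 + 200 = 287.18 Myr.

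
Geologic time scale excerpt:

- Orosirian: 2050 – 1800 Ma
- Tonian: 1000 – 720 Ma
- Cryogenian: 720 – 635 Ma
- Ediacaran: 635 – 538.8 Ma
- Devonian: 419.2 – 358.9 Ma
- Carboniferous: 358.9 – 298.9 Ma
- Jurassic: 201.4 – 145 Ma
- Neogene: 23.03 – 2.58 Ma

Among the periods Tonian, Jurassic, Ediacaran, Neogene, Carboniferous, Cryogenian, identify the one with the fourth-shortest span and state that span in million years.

Durations: Tonian 280; Jurassic 56.4; Ediacaran 96.2; Neogene 20.45; Carboniferous 60; Cryogenian 85 Myr.
Sorted shortest-first: Neogene (20.45), Jurassic (56.4), Carboniferous (60), Cryogenian (85), Ediacaran (96.2), Tonian (280).
The fourth shortest is Cryogenian at 85 Myr.

Cryogenian, 85 million years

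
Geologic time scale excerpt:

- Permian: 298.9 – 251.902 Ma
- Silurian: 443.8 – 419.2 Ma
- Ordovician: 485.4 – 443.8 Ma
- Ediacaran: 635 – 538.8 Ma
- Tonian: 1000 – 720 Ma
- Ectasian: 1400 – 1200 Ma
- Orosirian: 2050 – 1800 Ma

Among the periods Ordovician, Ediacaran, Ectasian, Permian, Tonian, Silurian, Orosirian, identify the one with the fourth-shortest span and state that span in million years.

Ediacaran, 96.2 million years

Durations: Ordovician 41.6; Ediacaran 96.2; Ectasian 200; Permian 46.998; Tonian 280; Silurian 24.6; Orosirian 250 Myr.
Sorted shortest-first: Silurian (24.6), Ordovician (41.6), Permian (46.998), Ediacaran (96.2), Ectasian (200), Orosirian (250), Tonian (280).
The fourth shortest is Ediacaran at 96.2 Myr.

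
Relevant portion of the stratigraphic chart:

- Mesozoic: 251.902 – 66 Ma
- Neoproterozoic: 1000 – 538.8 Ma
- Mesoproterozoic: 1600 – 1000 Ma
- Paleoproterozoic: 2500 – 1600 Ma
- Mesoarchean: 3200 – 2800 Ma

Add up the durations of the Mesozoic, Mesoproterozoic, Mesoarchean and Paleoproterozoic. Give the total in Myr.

Each duration: Mesozoic = 185.902; Mesoproterozoic = 600; Mesoarchean = 400; Paleoproterozoic = 900.
Sum: 185.902 + 600 + 400 + 900 = 2085.902 Myr.

2085.902 million years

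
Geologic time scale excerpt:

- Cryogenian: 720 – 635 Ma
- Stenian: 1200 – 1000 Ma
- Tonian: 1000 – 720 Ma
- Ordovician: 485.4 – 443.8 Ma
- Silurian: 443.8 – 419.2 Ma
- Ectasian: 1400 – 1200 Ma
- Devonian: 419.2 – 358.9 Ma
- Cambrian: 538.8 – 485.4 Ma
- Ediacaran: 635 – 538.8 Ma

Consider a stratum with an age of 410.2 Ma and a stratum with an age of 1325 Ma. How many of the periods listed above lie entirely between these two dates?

The older date is 1325 Ma and the younger is 410.2 Ma.
Periods with start < 1325 and end > 410.2 Ma: Stenian (1200–1000), Tonian (1000–720), Cryogenian (720–635), Ediacaran (635–538.8), Cambrian (538.8–485.4), Ordovician (485.4–443.8), Silurian (443.8–419.2).
That is 7 complete periods.

7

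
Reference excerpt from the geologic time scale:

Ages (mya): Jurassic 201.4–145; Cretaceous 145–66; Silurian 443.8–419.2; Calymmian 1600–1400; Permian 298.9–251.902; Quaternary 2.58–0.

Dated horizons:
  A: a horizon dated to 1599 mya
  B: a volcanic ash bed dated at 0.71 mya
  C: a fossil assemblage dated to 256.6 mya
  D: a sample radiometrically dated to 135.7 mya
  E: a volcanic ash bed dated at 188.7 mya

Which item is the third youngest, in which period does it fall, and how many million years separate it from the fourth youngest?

Smaller Ma means younger, so youngest first: B 0.71 < D 135.7 < E 188.7 < C 256.6 < A 1599.
Counting 3 along gives E (188.7 Ma); the excerpt puts that inside the Jurassic, 201.4–145 Ma.
Next in line is C (256.6 Ma), and 256.6 − 188.7 = 67.9 Myr.

E, in the Jurassic; 67.9 million years to C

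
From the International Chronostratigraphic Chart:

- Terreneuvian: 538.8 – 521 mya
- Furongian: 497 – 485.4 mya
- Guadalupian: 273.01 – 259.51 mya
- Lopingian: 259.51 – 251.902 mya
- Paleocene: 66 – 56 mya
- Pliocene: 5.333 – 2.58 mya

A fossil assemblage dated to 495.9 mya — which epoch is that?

495.9 Ma lies between 497 and 485.4 Ma, so it falls in the Furongian.

Furongian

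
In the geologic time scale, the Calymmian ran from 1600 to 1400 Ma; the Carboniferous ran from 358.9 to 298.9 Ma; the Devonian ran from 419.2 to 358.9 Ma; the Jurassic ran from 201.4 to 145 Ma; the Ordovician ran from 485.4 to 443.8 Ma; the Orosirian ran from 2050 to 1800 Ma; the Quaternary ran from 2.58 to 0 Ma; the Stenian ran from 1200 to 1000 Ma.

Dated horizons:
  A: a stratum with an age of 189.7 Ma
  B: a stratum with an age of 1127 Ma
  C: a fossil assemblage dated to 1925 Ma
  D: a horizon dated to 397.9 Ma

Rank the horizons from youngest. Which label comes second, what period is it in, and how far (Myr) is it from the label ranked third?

Smaller Ma means younger, so youngest first: A 189.7 < D 397.9 < B 1127 < C 1925.
Counting 2 along gives D (397.9 Ma); the excerpt puts that inside the Devonian, 419.2–358.9 Ma.
Next in line is B (1127 Ma), and 1127 − 397.9 = 729.1 Myr.

D, in the Devonian; 729.1 million years to B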